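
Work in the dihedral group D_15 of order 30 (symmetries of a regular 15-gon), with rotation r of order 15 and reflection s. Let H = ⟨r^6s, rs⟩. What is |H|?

|⟨r^6s⟩| = 2 and |⟨rs⟩| = 2, so |H| is a multiple of lcm(2, 2) = 2 and divides |G| = 30.
Closing under the operation: H = {e, r^5, r^10, rs, r^6s, r^11s}, so |H| = 6.

6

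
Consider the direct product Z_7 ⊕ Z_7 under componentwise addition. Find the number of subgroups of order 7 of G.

|G| = 49 and 7 | 49, so subgroups of order 7 are possible by Lagrange.
The subgroups of order 7 are: {(0,0), (0,1), (0,2), (0,3), (0,4), (0,5), (0,6)}; {(0,0), (1,0), (2,0), (3,0), (4,0), (5,0), (6,0)}; {(0,0), (1,1), (2,2), (3,3), (4,4), (5,5), (6,6)}; {(0,0), (1,2), (2,4), (3,6), (4,1), (5,3), (6,5)}; … (8 in all).
So G has 8 subgroups of order 7.

8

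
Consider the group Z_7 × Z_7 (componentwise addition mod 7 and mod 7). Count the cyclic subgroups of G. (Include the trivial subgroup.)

9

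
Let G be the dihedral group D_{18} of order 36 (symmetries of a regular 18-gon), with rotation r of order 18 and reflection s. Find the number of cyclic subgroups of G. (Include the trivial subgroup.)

24

Each element a generates a cyclic subgroup ⟨a⟩; distinct elements may generate the same one (a cyclic group of order d has φ(d) generators).
Cyclic subgroups by order — order 1: 1; order 2: 19; order 3: 1; order 6: 1; order 9: 1; order 18: 1.
Total: 24.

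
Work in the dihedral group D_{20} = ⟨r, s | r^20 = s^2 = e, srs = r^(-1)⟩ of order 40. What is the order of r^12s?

Computing powers of r^12s: the smallest k with (r^12s)^k = e is k = 2.

2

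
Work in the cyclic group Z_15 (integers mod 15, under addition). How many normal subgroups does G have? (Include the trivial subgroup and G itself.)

4

G is abelian, so every subgroup is normal.
G has 4 subgroups in total, hence 4 normal subgroups.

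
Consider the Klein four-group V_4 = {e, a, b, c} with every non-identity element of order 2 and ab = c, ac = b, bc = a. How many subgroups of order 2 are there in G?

3

|G| = 4 and 2 | 4, so subgroups of order 2 are possible by Lagrange.
The subgroups of order 2 are: {e, a}; {e, b}; {e, c}.
So G has 3 subgroups of order 2.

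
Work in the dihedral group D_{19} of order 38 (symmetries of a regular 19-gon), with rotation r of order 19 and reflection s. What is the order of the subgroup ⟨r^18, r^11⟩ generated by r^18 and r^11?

19

|⟨r^18⟩| = 19 and |⟨r^11⟩| = 19, so |H| is a multiple of lcm(19, 19) = 19 and divides |G| = 38.
Closing under the operation: H = {e, r, r^2, r^3, r^4, r^5, r^6, r^7, r^8, r^9, r^10, r^11, r^12, r^13, r^14, r^15, r^16, r^17, r^18}, so |H| = 19.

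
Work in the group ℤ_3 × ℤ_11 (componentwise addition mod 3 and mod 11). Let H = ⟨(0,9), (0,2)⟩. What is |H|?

|⟨(0,9)⟩| = 11 and |⟨(0,2)⟩| = 11, so |H| is a multiple of lcm(11, 11) = 11 and divides |G| = 33.
Closing under the operation: H = {(0,0), (0,1), (0,2), (0,3), (0,4), (0,5), (0,6), (0,7), (0,8), (0,9), (0,10)}, so |H| = 11.

11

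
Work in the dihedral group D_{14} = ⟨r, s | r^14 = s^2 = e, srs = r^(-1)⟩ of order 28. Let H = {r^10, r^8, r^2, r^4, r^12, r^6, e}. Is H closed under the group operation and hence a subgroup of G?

|H| = 7 divides |G| = 28, consistent with Lagrange.
H contains the identity, every element's inverse is in H, and H is closed under ·: it is a subgroup.
In fact H = ⟨r^4⟩.

Yes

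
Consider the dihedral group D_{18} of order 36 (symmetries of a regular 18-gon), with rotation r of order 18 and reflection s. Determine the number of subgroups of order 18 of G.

|G| = 36 and 18 | 36, so subgroups of order 18 are possible by Lagrange.
The subgroups of order 18 are: {e, r, r^2, r^3, r^4, r^5, r^6, r^7, r^8, r^9, r^10, r^11, r^12, r^13, r^14, r^15, r^16, r^17}; {e, r^2, r^4, r^6, r^8, r^10, r^12, r^14, r^16, s, r^2s, r^4s, r^6s, r^8s, r^10s, r^12s, r^14s, r^16s}; {e, r^2, r^4, r^6, r^8, r^10, r^12, r^14, r^16, rs, r^3s, r^5s, r^7s, r^9s, r^11s, r^13s, r^15s, r^17s}.
So G has 3 subgroups of order 18.

3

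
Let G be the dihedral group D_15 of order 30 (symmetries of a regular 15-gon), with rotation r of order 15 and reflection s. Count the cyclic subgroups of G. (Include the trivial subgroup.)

19

A cyclic subgroup of order d is generated by each of its φ(d) elements of order d, so the cyclic subgroups of order d number (#elements of order d)/φ(d).
Cyclic subgroups by order — order 1: 1; order 2: 15; order 3: 1; order 5: 1; order 15: 1.
Total: 19.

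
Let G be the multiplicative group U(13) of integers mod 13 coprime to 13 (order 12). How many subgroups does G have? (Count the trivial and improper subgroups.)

6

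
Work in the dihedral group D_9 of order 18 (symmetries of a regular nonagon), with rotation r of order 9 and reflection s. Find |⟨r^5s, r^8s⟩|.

6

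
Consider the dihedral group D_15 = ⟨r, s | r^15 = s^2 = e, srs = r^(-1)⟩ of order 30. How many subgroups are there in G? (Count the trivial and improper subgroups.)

28

|G| = 30, so by Lagrange every subgroup order divides 30. Divisors: 1, 2, 3, 5, 6, 10, 15, 30.
Subgroups by order — order 1: 1; order 2: 15; order 3: 1; order 5: 1; order 6: 5; order 10: 3; order 15: 1; order 30: 1.
Total: 1 + 15 + 1 + 1 + 5 + 3 + 1 + 1 = 28.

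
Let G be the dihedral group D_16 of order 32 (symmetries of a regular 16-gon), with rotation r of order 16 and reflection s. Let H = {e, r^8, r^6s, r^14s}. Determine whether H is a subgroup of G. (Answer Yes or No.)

|H| = 4 divides |G| = 32, consistent with Lagrange.
H contains the identity, every element's inverse is in H, and H is closed under ·: it is a subgroup.

Yes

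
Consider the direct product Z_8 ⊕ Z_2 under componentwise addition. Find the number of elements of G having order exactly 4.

An element (a,b) has order lcm(ord(a), ord(b)); count pairs with lcm equal to 4.
Enumerating gives 4 such elements.

4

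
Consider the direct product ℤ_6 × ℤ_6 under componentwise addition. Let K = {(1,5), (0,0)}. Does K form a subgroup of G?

No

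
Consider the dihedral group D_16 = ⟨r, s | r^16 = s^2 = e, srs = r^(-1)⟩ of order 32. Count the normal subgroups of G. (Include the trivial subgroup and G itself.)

G has 36 subgroups. Checking conjugation-invariance by order — order 1: 1/1 normal; order 2: 1/17 normal; order 4: 1/9 normal; order 8: 1/5 normal; order 16: 3/3 normal; order 32: 1/1 normal.
Total normal subgroups: 8.

8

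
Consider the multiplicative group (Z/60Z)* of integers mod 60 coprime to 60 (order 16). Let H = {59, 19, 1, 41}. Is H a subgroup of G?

|H| = 4 divides |G| = 16, consistent with Lagrange.
H contains the identity, every element's inverse is in H, and H is closed under ·: it is a subgroup.

Yes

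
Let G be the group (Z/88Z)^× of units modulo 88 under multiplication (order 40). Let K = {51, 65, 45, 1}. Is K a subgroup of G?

51 ∈ K but its inverse 19 ∉ K, so K is not a subgroup.

No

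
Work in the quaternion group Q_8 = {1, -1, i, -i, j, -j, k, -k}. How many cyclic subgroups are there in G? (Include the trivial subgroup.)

Each element a generates a cyclic subgroup ⟨a⟩; distinct elements may generate the same one (a cyclic group of order d has φ(d) generators).
Cyclic subgroups by order — order 1: 1; order 2: 1; order 4: 3.
Total: 5.

5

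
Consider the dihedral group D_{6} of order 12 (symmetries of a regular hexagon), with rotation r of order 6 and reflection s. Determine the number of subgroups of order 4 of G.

|G| = 12 and 4 | 12, so subgroups of order 4 are possible by Lagrange.
The subgroups of order 4 are: {e, r^3, r^2s, r^5s}; {e, r^3, s, r^3s}; {e, r^3, rs, r^4s}.
So G has 3 subgroups of order 4.

3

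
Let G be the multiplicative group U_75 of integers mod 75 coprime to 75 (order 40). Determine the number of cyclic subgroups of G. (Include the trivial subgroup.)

Group the elements of G by the cyclic subgroup they generate; each cyclic subgroup of order d accounts for φ(d) elements.
Cyclic subgroups by order — order 1: 1; order 2: 3; order 4: 2; order 5: 1; order 10: 3; order 20: 2.
Total: 12.

12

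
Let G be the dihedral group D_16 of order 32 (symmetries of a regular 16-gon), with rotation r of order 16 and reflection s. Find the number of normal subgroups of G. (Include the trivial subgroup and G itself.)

8

G has 36 subgroups. Checking conjugation-invariance by order — order 1: 1/1 normal; order 2: 1/17 normal; order 4: 1/9 normal; order 8: 1/5 normal; order 16: 3/3 normal; order 32: 1/1 normal.
Total normal subgroups: 8.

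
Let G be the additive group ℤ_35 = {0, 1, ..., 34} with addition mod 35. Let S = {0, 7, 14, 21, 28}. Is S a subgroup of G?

Yes

|S| = 5 divides |G| = 35, consistent with Lagrange.
S contains the identity, every element's inverse is in S, and S is closed under +: it is a subgroup.
In fact S = ⟨21⟩.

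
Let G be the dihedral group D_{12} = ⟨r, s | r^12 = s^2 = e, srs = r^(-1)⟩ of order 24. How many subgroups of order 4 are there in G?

|G| = 24 and 4 | 24, so subgroups of order 4 are possible by Lagrange.
The subgroups of order 4 are: {e, r^6, r^4s, r^10s}; {e, r^6, r^5s, r^11s}; {e, r^6, r^2s, r^8s}; {e, r^3, r^6, r^9}; … (7 in all).
So G has 7 subgroups of order 4.

7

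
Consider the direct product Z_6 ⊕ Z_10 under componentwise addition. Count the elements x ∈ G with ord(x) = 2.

An element (a,b) has order lcm(ord(a), ord(b)); count pairs with lcm equal to 2.
Enumerating gives 3 such elements.

3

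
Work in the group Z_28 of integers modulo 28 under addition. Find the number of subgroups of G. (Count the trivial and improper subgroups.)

A cyclic group of order 28 has exactly one subgroup for each divisor of 28.
Divisors of 28: 1, 2, 4, 7, 14, 28.
So Z_28 has 6 subgroups.

6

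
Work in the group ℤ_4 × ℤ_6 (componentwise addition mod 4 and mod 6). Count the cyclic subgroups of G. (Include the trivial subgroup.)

12

Group the elements of G by the cyclic subgroup they generate; each cyclic subgroup of order d accounts for φ(d) elements.
Cyclic subgroups by order — order 1: 1; order 2: 3; order 3: 1; order 4: 2; order 6: 3; order 12: 2.
Total: 12.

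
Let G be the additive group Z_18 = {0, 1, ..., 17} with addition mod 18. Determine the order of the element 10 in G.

In Z_18, the order of an element a is n/gcd(a, n).
gcd(10, 18) = 2, so |⟨10⟩| = 18/2 = 9.

9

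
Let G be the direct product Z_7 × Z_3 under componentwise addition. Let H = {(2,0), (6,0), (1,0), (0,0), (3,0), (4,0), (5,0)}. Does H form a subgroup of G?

Yes

|H| = 7 divides |G| = 21, consistent with Lagrange.
H contains the identity, every element's inverse is in H, and H is closed under +: it is a subgroup.
In fact H = ⟨(4,0)⟩.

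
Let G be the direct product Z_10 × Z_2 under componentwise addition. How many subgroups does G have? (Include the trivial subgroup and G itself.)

10

|G| = 20, so by Lagrange every subgroup order divides 20. Divisors: 1, 2, 4, 5, 10, 20.
Subgroups by order — order 1: 1; order 2: 3; order 4: 1; order 5: 1; order 10: 3; order 20: 1.
Total: 1 + 3 + 1 + 1 + 3 + 1 = 10.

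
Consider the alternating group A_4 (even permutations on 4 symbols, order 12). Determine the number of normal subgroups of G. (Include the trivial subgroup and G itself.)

G has 10 subgroups. Checking conjugation-invariance by order — order 1: 1/1 normal; order 2: 0/3 normal; order 3: 0/4 normal; order 4: 1/1 normal; order 12: 1/1 normal.
Total normal subgroups: 3.

3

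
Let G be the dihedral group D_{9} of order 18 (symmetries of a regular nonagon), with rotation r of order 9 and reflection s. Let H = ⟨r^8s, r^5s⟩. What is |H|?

6

|⟨r^8s⟩| = 2 and |⟨r^5s⟩| = 2, so |H| is a multiple of lcm(2, 2) = 2 and divides |G| = 18.
Closing under the operation: H = {e, r^3, r^6, r^2s, r^5s, r^8s}, so |H| = 6.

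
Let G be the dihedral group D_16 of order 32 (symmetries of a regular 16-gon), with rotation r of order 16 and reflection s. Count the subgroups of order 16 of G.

|G| = 32 and 16 | 32, so subgroups of order 16 are possible by Lagrange.
The subgroups of order 16 are: {e, r, r^2, r^3, r^4, r^5, r^6, r^7, r^8, r^9, r^10, r^11, r^12, r^13, r^14, r^15}; {e, r^2, r^4, r^6, r^8, r^10, r^12, r^14, s, r^2s, r^4s, r^6s, r^8s, r^10s, r^12s, r^14s}; {e, r^2, r^4, r^6, r^8, r^10, r^12, r^14, rs, r^3s, r^5s, r^7s, r^9s, r^11s, r^13s, r^15s}.
So G has 3 subgroups of order 16.

3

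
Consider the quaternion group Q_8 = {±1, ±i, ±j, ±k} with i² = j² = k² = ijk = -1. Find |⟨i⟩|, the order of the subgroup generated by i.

Computing powers of i: the smallest k with (i)^k = e is k = 4.

4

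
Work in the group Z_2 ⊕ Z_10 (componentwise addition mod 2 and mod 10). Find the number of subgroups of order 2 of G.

|G| = 20 and 2 | 20, so subgroups of order 2 are possible by Lagrange.
The subgroups of order 2 are: {(0,0), (0,5)}; {(0,0), (1,0)}; {(0,0), (1,5)}.
So G has 3 subgroups of order 2.

3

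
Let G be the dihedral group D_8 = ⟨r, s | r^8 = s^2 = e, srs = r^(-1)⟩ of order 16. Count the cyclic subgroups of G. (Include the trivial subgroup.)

Each element a generates a cyclic subgroup ⟨a⟩; distinct elements may generate the same one (a cyclic group of order d has φ(d) generators).
Cyclic subgroups by order — order 1: 1; order 2: 9; order 4: 1; order 8: 1.
Total: 12.

12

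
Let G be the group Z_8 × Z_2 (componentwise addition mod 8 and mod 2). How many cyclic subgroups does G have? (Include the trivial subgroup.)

8

Each element a generates a cyclic subgroup ⟨a⟩; distinct elements may generate the same one (a cyclic group of order d has φ(d) generators).
Cyclic subgroups by order — order 1: 1; order 2: 3; order 4: 2; order 8: 2.
Total: 8.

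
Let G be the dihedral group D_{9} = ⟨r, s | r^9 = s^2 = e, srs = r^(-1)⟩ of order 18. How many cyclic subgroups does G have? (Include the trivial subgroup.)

A cyclic subgroup of order d is generated by each of its φ(d) elements of order d, so the cyclic subgroups of order d number (#elements of order d)/φ(d).
Cyclic subgroups by order — order 1: 1; order 2: 9; order 3: 1; order 9: 1.
Total: 12.

12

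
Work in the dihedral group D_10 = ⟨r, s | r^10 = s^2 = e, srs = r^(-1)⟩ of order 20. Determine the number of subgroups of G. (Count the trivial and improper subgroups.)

|G| = 20, so by Lagrange every subgroup order divides 20. Divisors: 1, 2, 4, 5, 10, 20.
Subgroups by order — order 1: 1; order 2: 11; order 4: 5; order 5: 1; order 10: 3; order 20: 1.
Total: 1 + 11 + 5 + 1 + 3 + 1 = 22.

22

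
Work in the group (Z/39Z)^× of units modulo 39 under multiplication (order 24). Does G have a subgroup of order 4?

Yes

4 | 24. A subgroup of order 4 is {1, 14, 25, 38}.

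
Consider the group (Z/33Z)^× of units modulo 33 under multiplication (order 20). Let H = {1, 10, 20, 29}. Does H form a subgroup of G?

20 ∈ H but its inverse 5 ∉ H, so H is not a subgroup.

No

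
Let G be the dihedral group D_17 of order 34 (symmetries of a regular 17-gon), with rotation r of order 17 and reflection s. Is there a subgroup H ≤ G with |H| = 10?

10 does not divide |G| = 34, so by Lagrange no subgroup of order 10 exists.

No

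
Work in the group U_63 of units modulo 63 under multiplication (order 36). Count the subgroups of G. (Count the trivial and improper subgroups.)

|G| = 36, so by Lagrange every subgroup order divides 36. Divisors: 1, 2, 3, 4, 6, 9, 12, 18, 36.
Subgroups by order — order 1: 1; order 2: 3; order 3: 4; order 4: 1; order 6: 12; order 9: 1; order 12: 4; order 18: 3; order 36: 1.
Total: 1 + 3 + 4 + 1 + 12 + 1 + 4 + 3 + 1 = 30.

30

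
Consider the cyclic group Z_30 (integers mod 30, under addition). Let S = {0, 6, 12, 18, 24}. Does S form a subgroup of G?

Yes

|S| = 5 divides |G| = 30, consistent with Lagrange.
S contains the identity, every element's inverse is in S, and S is closed under +: it is a subgroup.
In fact S = ⟨18⟩.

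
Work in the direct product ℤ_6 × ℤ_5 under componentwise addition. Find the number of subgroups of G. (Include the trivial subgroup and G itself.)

8

|G| = 30, so by Lagrange every subgroup order divides 30. Divisors: 1, 2, 3, 5, 6, 10, 15, 30.
Subgroups by order — order 1: 1; order 2: 1; order 3: 1; order 5: 1; order 6: 1; order 10: 1; order 15: 1; order 30: 1.
Total: 1 + 1 + 1 + 1 + 1 + 1 + 1 + 1 = 8.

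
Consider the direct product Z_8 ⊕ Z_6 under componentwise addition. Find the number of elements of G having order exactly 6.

6

An element (a,b) has order lcm(ord(a), ord(b)); count pairs with lcm equal to 6.
Enumerating gives 6 such elements.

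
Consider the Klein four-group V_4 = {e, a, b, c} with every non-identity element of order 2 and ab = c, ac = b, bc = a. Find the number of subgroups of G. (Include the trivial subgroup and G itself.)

|G| = 4, so by Lagrange every subgroup order divides 4. Divisors: 1, 2, 4.
Subgroups by order — order 1: 1; order 2: 3; order 4: 1.
Total: 1 + 3 + 1 = 5.

5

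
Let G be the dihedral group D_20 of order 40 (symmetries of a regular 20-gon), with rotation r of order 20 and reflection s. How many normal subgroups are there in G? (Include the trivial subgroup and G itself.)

9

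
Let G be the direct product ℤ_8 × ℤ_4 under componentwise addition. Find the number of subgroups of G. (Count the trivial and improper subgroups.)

22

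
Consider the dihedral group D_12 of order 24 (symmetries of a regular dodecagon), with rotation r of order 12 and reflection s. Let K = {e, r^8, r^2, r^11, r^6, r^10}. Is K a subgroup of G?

r^11 ∈ K but its inverse r ∉ K, so K is not a subgroup.

No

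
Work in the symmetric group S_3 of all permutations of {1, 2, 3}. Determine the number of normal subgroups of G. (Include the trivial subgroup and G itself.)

3

G has 6 subgroups. Checking conjugation-invariance by order — order 1: 1/1 normal; order 2: 0/3 normal; order 3: 1/1 normal; order 6: 1/1 normal.
Total normal subgroups: 3.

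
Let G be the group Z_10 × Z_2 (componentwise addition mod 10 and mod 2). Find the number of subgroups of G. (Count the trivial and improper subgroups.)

10

|G| = 20, so by Lagrange every subgroup order divides 20. Divisors: 1, 2, 4, 5, 10, 20.
Subgroups by order — order 1: 1; order 2: 3; order 4: 1; order 5: 1; order 10: 3; order 20: 1.
Total: 1 + 3 + 1 + 1 + 3 + 1 = 10.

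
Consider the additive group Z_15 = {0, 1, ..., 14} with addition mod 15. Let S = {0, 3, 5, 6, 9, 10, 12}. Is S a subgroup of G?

No

|S| = 7 does not divide |G| = 15, so by Lagrange S is not a subgroup.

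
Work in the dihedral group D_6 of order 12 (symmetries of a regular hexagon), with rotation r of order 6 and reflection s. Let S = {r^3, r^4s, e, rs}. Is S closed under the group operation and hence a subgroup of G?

Yes

|S| = 4 divides |G| = 12, consistent with Lagrange.
S contains the identity, every element's inverse is in S, and S is closed under ·: it is a subgroup.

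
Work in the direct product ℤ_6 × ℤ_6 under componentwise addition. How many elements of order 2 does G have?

3

An element (a,b) has order lcm(ord(a), ord(b)); count pairs with lcm equal to 2.
Enumerating gives 3 such elements.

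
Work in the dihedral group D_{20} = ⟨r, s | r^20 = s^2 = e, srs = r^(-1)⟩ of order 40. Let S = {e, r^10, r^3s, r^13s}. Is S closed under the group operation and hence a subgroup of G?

Yes

|S| = 4 divides |G| = 40, consistent with Lagrange.
S contains the identity, every element's inverse is in S, and S is closed under ·: it is a subgroup.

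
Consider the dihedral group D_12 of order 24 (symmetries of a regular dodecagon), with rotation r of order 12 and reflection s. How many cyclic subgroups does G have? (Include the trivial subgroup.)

18

Each element a generates a cyclic subgroup ⟨a⟩; distinct elements may generate the same one (a cyclic group of order d has φ(d) generators).
Cyclic subgroups by order — order 1: 1; order 2: 13; order 3: 1; order 4: 1; order 6: 1; order 12: 1.
Total: 18.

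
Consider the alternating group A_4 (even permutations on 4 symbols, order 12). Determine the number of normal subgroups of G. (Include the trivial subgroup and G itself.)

3

G has 10 subgroups. Checking conjugation-invariance by order — order 1: 1/1 normal; order 2: 0/3 normal; order 3: 0/4 normal; order 4: 1/1 normal; order 12: 1/1 normal.
Total normal subgroups: 3.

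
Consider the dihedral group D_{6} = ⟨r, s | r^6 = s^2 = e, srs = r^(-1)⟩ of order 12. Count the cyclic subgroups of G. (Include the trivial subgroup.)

10

A cyclic subgroup of order d is generated by each of its φ(d) elements of order d, so the cyclic subgroups of order d number (#elements of order d)/φ(d).
Cyclic subgroups by order — order 1: 1; order 2: 7; order 3: 1; order 6: 1.
Total: 10.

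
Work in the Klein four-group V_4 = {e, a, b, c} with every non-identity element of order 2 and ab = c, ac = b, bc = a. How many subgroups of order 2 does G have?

3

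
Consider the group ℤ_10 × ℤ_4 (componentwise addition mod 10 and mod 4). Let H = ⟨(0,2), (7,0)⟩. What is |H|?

20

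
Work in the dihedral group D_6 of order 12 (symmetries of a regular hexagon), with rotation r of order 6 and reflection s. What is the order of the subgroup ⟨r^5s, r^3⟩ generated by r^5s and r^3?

|⟨r^5s⟩| = 2 and |⟨r^3⟩| = 2, so |H| is a multiple of lcm(2, 2) = 2 and divides |G| = 12.
Closing under the operation: H = {e, r^3, r^2s, r^5s}, so |H| = 4.

4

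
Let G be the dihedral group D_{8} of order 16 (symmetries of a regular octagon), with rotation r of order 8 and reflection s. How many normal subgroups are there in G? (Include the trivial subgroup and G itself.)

G has 19 subgroups. Checking conjugation-invariance by order — order 1: 1/1 normal; order 2: 1/9 normal; order 4: 1/5 normal; order 8: 3/3 normal; order 16: 1/1 normal.
Total normal subgroups: 7.

7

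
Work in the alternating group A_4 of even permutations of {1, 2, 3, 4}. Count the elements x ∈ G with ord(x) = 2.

3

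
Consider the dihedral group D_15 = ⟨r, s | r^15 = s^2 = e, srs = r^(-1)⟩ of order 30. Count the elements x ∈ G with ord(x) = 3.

2

The elements of order 3 are: r^5, r^10.
That's 2.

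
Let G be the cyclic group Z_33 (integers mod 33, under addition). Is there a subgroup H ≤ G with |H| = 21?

No

21 does not divide |G| = 33, so by Lagrange no subgroup of order 21 exists.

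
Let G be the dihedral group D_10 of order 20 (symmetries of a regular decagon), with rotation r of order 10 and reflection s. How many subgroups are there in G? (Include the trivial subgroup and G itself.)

22

|G| = 20, so by Lagrange every subgroup order divides 20. Divisors: 1, 2, 4, 5, 10, 20.
Subgroups by order — order 1: 1; order 2: 11; order 4: 5; order 5: 1; order 10: 3; order 20: 1.
Total: 1 + 11 + 5 + 1 + 3 + 1 = 22.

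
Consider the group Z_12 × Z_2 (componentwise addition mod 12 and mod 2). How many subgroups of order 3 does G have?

|G| = 24 and 3 | 24, so subgroups of order 3 are possible by Lagrange.
The subgroups of order 3 are: {(0,0), (4,0), (8,0)}.
So G has 1 subgroup of order 3.

1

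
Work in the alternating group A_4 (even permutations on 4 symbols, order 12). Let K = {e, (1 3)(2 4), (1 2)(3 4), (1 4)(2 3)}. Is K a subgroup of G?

|K| = 4 divides |G| = 12, consistent with Lagrange.
K contains the identity, every element's inverse is in K, and K is closed under ∘: it is a subgroup.

Yes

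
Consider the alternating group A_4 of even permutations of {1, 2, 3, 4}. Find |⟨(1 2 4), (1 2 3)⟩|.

12

|⟨(1 2 4)⟩| = 3 and |⟨(1 2 3)⟩| = 3, so |H| is a multiple of lcm(3, 3) = 3 and divides |G| = 12.
Closing {(1 2 4), (1 2 3)} under the group operation gives all of G, so |H| = 12.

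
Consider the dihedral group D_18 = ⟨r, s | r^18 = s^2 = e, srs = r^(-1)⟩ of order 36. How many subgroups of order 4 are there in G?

9

|G| = 36 and 4 | 36, so subgroups of order 4 are possible by Lagrange.
The subgroups of order 4 are: {e, r^9, rs, r^10s}; {e, r^9, r^2s, r^11s}; {e, r^9, r^3s, r^12s}; {e, r^9, r^4s, r^13s}; … (9 in all).
So G has 9 subgroups of order 4.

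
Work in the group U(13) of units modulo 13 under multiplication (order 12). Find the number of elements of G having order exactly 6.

The elements of order 6 are: 4, 10.
That's 2.

2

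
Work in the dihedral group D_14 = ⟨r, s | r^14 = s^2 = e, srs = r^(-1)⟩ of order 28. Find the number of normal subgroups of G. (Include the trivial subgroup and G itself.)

7

G has 28 subgroups. Checking conjugation-invariance by order — order 1: 1/1 normal; order 2: 1/15 normal; order 4: 0/7 normal; order 7: 1/1 normal; order 14: 3/3 normal; order 28: 1/1 normal.
Total normal subgroups: 7.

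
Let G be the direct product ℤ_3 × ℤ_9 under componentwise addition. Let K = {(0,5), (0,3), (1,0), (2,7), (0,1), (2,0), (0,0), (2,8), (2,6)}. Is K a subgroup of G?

(0,1) ∈ K but its inverse (0,8) ∉ K, so K is not a subgroup.

No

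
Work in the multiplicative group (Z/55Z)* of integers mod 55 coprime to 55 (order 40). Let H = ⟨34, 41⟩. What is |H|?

20

|⟨34⟩| = 2 and |⟨41⟩| = 10, so |H| is a multiple of lcm(2, 10) = 10 and divides |G| = 40.
Closing under the operation: H = {1, 4, 6, 9, 14, 16, 19, 21, 24, 26, 29, 31, 34, 36, 39, 41, 46, 49, 51, 54}, so |H| = 20.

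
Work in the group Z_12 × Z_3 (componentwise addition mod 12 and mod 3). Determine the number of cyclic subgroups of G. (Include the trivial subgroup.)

Group the elements of G by the cyclic subgroup they generate; each cyclic subgroup of order d accounts for φ(d) elements.
Cyclic subgroups by order — order 1: 1; order 2: 1; order 3: 4; order 4: 1; order 6: 4; order 12: 4.
Total: 15.

15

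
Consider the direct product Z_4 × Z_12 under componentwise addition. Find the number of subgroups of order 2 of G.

3

|G| = 48 and 2 | 48, so subgroups of order 2 are possible by Lagrange.
The subgroups of order 2 are: {(0,0), (0,6)}; {(0,0), (2,0)}; {(0,0), (2,6)}.
So G has 3 subgroups of order 2.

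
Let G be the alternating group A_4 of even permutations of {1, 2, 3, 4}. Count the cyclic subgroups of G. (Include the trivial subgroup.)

8

A cyclic subgroup of order d is generated by each of its φ(d) elements of order d, so the cyclic subgroups of order d number (#elements of order d)/φ(d).
Cyclic subgroups by order — order 1: 1; order 2: 3; order 3: 4.
Total: 8.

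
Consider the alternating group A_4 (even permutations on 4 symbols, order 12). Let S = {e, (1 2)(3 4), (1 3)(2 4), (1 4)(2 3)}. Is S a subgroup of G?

Yes

|S| = 4 divides |G| = 12, consistent with Lagrange.
S contains the identity, every element's inverse is in S, and S is closed under ∘: it is a subgroup.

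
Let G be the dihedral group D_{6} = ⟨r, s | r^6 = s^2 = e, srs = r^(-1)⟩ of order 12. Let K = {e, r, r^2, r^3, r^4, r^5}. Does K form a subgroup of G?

Yes

|K| = 6 divides |G| = 12, consistent with Lagrange.
K contains the identity, every element's inverse is in K, and K is closed under ·: it is a subgroup.
In fact K = ⟨r^5⟩.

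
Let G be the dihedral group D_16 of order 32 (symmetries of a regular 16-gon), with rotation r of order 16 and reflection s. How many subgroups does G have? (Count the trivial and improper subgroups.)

36

|G| = 32, so by Lagrange every subgroup order divides 32. Divisors: 1, 2, 4, 8, 16, 32.
Subgroups by order — order 1: 1; order 2: 17; order 4: 9; order 8: 5; order 16: 3; order 32: 1.
Total: 1 + 17 + 9 + 5 + 3 + 1 = 36.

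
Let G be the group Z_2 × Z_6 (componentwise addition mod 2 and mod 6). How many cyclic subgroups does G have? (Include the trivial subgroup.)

A cyclic subgroup of order d is generated by each of its φ(d) elements of order d, so the cyclic subgroups of order d number (#elements of order d)/φ(d).
Cyclic subgroups by order — order 1: 1; order 2: 3; order 3: 1; order 6: 3.
Total: 8.

8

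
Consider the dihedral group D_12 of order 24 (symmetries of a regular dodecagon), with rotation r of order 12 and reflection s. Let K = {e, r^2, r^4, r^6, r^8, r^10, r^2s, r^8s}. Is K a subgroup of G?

Closure fails: r^4 · r^2s = r^6s ∉ K. So K is not a subgroup.

No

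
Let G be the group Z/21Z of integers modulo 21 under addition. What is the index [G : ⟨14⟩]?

7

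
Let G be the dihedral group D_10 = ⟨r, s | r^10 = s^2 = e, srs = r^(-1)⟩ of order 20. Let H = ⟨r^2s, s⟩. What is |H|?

10

|⟨r^2s⟩| = 2 and |⟨s⟩| = 2, so |H| is a multiple of lcm(2, 2) = 2 and divides |G| = 20.
Closing under the operation: H = {e, r^2, r^4, r^6, r^8, s, r^2s, r^4s, r^6s, r^8s}, so |H| = 10.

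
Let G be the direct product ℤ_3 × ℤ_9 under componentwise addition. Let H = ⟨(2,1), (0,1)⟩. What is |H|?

27

|⟨(2,1)⟩| = 9 and |⟨(0,1)⟩| = 9, so |H| is a multiple of lcm(9, 9) = 9 and divides |G| = 27.
Closing {(2,1), (0,1)} under the group operation gives all of G, so |H| = 27.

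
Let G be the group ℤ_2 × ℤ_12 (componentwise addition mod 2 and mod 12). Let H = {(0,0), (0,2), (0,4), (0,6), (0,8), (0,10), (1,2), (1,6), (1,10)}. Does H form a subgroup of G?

No

|H| = 9 does not divide |G| = 24, so by Lagrange H is not a subgroup.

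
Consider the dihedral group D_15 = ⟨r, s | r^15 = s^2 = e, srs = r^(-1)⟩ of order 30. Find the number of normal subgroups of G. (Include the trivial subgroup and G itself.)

5

G has 28 subgroups. Checking conjugation-invariance by order — order 1: 1/1 normal; order 2: 0/15 normal; order 3: 1/1 normal; order 5: 1/1 normal; order 6: 0/5 normal; order 10: 0/3 normal; order 15: 1/1 normal; order 30: 1/1 normal.
Total normal subgroups: 5.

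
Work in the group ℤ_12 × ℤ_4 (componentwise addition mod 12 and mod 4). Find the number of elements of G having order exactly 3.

2

An element (a,b) has order lcm(ord(a), ord(b)); count pairs with lcm equal to 3.
Enumerating gives 2 such elements.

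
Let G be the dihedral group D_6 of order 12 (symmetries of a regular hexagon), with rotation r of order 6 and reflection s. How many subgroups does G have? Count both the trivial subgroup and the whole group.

|G| = 12, so by Lagrange every subgroup order divides 12. Divisors: 1, 2, 3, 4, 6, 12.
Subgroups by order — order 1: 1; order 2: 7; order 3: 1; order 4: 3; order 6: 3; order 12: 1.
Total: 1 + 7 + 1 + 3 + 3 + 1 = 16.

16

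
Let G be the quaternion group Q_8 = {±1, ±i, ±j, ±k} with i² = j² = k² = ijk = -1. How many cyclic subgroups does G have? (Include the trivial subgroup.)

5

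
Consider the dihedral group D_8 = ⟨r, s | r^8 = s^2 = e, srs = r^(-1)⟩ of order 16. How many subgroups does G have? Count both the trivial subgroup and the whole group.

|G| = 16, so by Lagrange every subgroup order divides 16. Divisors: 1, 2, 4, 8, 16.
Subgroups by order — order 1: 1; order 2: 9; order 4: 5; order 8: 3; order 16: 1.
Total: 1 + 9 + 5 + 3 + 1 = 19.

19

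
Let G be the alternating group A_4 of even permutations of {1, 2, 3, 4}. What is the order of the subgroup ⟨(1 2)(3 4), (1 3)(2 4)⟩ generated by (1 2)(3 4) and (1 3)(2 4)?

|⟨(1 2)(3 4)⟩| = 2 and |⟨(1 3)(2 4)⟩| = 2, so |H| is a multiple of lcm(2, 2) = 2 and divides |G| = 12.
Closing under the operation: H = {e, (1 2)(3 4), (1 3)(2 4), (1 4)(2 3)}, so |H| = 4.

4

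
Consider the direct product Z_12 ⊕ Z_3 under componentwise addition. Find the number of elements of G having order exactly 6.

An element (a,b) has order lcm(ord(a), ord(b)); count pairs with lcm equal to 6.
Enumerating gives 8 such elements.

8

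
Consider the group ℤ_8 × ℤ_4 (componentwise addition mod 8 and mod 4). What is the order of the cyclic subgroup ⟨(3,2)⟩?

8

The order of (3,2) in Z_8 × Z_4 is lcm(ord(3) in Z_8, ord(2) in Z_4).
ord(3) = 8 and ord(2) = 2, so |⟨(3,2)⟩| = lcm(8, 2) = 8.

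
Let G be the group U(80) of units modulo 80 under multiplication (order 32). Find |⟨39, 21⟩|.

8

|⟨39⟩| = 2 and |⟨21⟩| = 4, so |H| is a multiple of lcm(2, 4) = 4 and divides |G| = 32.
Closing under the operation: H = {1, 19, 21, 39, 41, 59, 61, 79}, so |H| = 8.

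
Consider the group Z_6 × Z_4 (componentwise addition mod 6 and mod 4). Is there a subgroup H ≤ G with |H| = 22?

22 does not divide |G| = 24, so by Lagrange no subgroup of order 22 exists.

No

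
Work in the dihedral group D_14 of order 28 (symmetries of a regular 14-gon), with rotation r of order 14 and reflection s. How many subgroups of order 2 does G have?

15

|G| = 28 and 2 | 28, so subgroups of order 2 are possible by Lagrange.
The subgroups of order 2 are: {e, r^10s}; {e, r^11s}; {e, r^12s}; {e, r^13s}; … (15 in all).
So G has 15 subgroups of order 2.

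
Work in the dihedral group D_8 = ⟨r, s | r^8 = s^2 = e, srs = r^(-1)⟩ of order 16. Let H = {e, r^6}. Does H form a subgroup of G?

r^6 ∈ H but its inverse r^2 ∉ H, so H is not a subgroup.

No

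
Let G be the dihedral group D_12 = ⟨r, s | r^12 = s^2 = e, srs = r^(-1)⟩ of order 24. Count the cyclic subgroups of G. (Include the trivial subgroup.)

Group the elements of G by the cyclic subgroup they generate; each cyclic subgroup of order d accounts for φ(d) elements.
Cyclic subgroups by order — order 1: 1; order 2: 13; order 3: 1; order 4: 1; order 6: 1; order 12: 1.
Total: 18.

18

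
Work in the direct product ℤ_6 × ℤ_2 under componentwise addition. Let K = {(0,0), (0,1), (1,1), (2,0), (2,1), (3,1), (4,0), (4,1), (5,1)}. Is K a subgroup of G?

No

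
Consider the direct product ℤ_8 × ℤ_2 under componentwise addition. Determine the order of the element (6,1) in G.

4

The order of (6,1) in Z_8 × Z_2 is lcm(ord(6) in Z_8, ord(1) in Z_2).
ord(6) = 4 and ord(1) = 2, so |⟨(6,1)⟩| = lcm(4, 2) = 4.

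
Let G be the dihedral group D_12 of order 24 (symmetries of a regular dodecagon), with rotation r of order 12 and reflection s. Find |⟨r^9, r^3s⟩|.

8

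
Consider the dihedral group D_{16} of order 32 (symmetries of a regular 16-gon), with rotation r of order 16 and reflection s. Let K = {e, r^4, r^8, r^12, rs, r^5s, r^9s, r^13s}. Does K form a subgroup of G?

Yes

|K| = 8 divides |G| = 32, consistent with Lagrange.
K contains the identity, every element's inverse is in K, and K is closed under ·: it is a subgroup.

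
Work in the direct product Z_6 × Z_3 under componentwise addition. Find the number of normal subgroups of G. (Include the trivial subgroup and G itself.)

G is abelian, so every subgroup is normal.
G has 12 subgroups in total, hence 12 normal subgroups.

12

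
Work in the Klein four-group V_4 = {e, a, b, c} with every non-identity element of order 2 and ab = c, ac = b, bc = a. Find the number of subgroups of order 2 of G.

3

|G| = 4 and 2 | 4, so subgroups of order 2 are possible by Lagrange.
The subgroups of order 2 are: {e, a}; {e, b}; {e, c}.
So G has 3 subgroups of order 2.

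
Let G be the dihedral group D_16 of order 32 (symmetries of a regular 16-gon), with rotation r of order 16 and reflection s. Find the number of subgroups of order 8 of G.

5

|G| = 32 and 8 | 32, so subgroups of order 8 are possible by Lagrange.
The subgroups of order 8 are: {e, r^2, r^4, r^6, r^8, r^10, r^12, r^14}; {e, r^4, r^8, r^12, r^2s, r^6s, r^10s, r^14s}; {e, r^4, r^8, r^12, r^3s, r^7s, r^11s, r^15s}; {e, r^4, r^8, r^12, s, r^4s, r^8s, r^12s}; … (5 in all).
So G has 5 subgroups of order 8.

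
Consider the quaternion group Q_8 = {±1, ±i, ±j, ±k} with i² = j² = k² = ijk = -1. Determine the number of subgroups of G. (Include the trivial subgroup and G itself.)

6

|G| = 8, so by Lagrange every subgroup order divides 8. Divisors: 1, 2, 4, 8.
Subgroups by order — order 1: 1; order 2: 1; order 4: 3; order 8: 1.
Total: 1 + 1 + 3 + 1 = 6.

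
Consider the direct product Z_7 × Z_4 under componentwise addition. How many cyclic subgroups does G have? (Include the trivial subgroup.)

6

Group the elements of G by the cyclic subgroup they generate; each cyclic subgroup of order d accounts for φ(d) elements.
Cyclic subgroups by order — order 1: 1; order 2: 1; order 4: 1; order 7: 1; order 14: 1; order 28: 1.
Total: 6.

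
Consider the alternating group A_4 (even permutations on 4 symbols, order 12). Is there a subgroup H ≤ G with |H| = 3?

Yes

3 | 12. A subgroup of order 3 is {e, (1 2 3), (1 3 2)}.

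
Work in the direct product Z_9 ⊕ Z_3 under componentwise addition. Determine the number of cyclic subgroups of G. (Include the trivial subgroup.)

8

Group the elements of G by the cyclic subgroup they generate; each cyclic subgroup of order d accounts for φ(d) elements.
Cyclic subgroups by order — order 1: 1; order 3: 4; order 9: 3.
Total: 8.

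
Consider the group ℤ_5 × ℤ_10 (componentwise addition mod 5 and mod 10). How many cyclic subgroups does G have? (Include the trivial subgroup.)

Each element a generates a cyclic subgroup ⟨a⟩; distinct elements may generate the same one (a cyclic group of order d has φ(d) generators).
Cyclic subgroups by order — order 1: 1; order 2: 1; order 5: 6; order 10: 6.
Total: 14.

14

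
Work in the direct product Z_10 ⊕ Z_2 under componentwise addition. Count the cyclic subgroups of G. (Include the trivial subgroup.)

Group the elements of G by the cyclic subgroup they generate; each cyclic subgroup of order d accounts for φ(d) elements.
Cyclic subgroups by order — order 1: 1; order 2: 3; order 5: 1; order 10: 3.
Total: 8.

8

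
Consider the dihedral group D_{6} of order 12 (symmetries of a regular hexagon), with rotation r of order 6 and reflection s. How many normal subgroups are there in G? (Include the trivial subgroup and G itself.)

7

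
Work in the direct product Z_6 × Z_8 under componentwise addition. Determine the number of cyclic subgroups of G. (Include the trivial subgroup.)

16

A cyclic subgroup of order d is generated by each of its φ(d) elements of order d, so the cyclic subgroups of order d number (#elements of order d)/φ(d).
Cyclic subgroups by order — order 1: 1; order 2: 3; order 3: 1; order 4: 2; order 6: 3; order 8: 2; order 12: 2; order 24: 2.
Total: 16.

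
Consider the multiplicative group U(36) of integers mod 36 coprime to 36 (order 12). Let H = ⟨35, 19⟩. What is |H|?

|⟨35⟩| = 2 and |⟨19⟩| = 2, so |H| is a multiple of lcm(2, 2) = 2 and divides |G| = 12.
Closing under the operation: H = {1, 17, 19, 35}, so |H| = 4.

4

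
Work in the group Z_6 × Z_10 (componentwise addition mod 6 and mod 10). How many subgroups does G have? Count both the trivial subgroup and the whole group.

|G| = 60, so by Lagrange every subgroup order divides 60. Divisors: 1, 2, 3, 4, 5, 6, 10, 12, 15, 20, 30, 60.
Subgroups by order — order 1: 1; order 2: 3; order 3: 1; order 4: 1; order 5: 1; order 6: 3; order 10: 3; order 12: 1; order 15: 1; order 20: 1; order 30: 3; order 60: 1.
Total: 1 + 3 + 1 + 1 + 1 + 3 + 3 + 1 + 1 + 1 + 3 + 1 = 20.

20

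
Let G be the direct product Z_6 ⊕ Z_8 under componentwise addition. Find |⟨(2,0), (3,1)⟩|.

|⟨(2,0)⟩| = 3 and |⟨(3,1)⟩| = 8, so |H| is a multiple of lcm(3, 8) = 24 and divides |G| = 48.
Closing under the operation: H = {(0,0), (0,2), (0,4), (0,6), (1,1), (1,3), (1,5), (1,7), (2,0), (2,2), (2,4), (2,6), (3,1), (3,3), (3,5), (3,7), (4,0), (4,2), (4,4), (4,6), (5,1), (5,3), (5,5), (5,7)}, so |H| = 24.

24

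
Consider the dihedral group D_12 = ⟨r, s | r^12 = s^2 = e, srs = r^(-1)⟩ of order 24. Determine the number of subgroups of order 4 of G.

7

|G| = 24 and 4 | 24, so subgroups of order 4 are possible by Lagrange.
The subgroups of order 4 are: {e, r^6, r^4s, r^10s}; {e, r^6, r^5s, r^11s}; {e, r^6, r^2s, r^8s}; {e, r^3, r^6, r^9}; … (7 in all).
So G has 7 subgroups of order 4.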